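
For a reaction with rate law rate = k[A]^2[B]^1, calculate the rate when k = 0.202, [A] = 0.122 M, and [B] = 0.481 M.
0.001446 M/s

rate = k·[A]^2·[B]^1 = 0.202·(0.122)^2·(0.481)^1 = 0.202·0.014884·0.481 = 0.001446 M/s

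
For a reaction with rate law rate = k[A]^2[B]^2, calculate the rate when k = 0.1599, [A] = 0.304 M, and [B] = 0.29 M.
0.001243 M/s

rate = k·[A]^2·[B]^2 = 0.1599·(0.304)^2·(0.29)^2 = 0.1599·0.092416·0.0841 = 0.001243 M/s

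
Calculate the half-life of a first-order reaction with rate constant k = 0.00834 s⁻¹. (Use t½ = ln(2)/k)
83.11 s

t½ = ln(2)/k = 0.6931/0.00834 = 83.11 s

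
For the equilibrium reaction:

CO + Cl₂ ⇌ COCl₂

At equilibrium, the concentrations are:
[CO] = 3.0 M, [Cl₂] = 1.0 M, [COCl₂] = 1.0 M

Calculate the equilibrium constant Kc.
K_c = 0.3333

Kc = ([COCl₂]) / ([CO] × [Cl₂])
   = ((1.0)) / ((3.0)·(1.0))
   = 1 / 3 = 0.3333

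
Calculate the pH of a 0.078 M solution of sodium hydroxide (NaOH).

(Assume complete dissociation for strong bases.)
pH = 12.89

[OH⁻] = 0.078 M for strong base. pOH = -log[OH⁻] = 1.11, pH = 14 - pOH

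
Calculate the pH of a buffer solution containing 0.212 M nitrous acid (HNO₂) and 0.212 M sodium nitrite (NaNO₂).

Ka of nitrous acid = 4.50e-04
pH = 3.35

pKa = -log(4.50e-04) = 3.35. pH = pKa + log([A⁻]/[HA]) = 3.35 + log(0.212/0.212)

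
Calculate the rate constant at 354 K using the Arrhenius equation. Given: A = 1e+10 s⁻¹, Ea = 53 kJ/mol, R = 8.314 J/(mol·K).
1.51e+02 s⁻¹

k = A·exp(-Ea/(R·T)) = 1e+10·exp(-53000/(8.314·354)) = 1e+10·exp(-18.0079) = 1e+10·1.5110e-08 = 1.51e+02 s⁻¹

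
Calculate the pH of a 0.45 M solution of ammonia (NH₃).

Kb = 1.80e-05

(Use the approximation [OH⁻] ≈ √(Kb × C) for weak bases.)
pH = 11.45

[OH⁻] = √(Kb × C) = √(1.80e-05 × 0.45) = 2.8460e-03. pOH = 2.55, pH = 14 - pOH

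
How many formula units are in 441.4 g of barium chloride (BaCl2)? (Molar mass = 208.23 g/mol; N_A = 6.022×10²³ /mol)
Moles = 441.4 g ÷ 208.23 g/mol = 2.11977 mol
Formula units = 2.11977 mol × 6.022×10²³ /mol = 1.277e+24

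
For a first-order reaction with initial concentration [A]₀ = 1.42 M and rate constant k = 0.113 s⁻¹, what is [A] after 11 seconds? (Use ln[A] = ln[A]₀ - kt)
0.4097 M

ln[A] = ln[A]₀ - k·t = ln(1.42) - (0.113)·(11) = 0.3507 - 1.2430 = -0.8923
[A] = e^(-0.8923) = 0.4097 M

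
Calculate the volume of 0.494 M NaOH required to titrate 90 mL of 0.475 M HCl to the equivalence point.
V_{base} = 86.5 mL

At equivalence: moles acid = moles base.
moles HCl = 0.475 M × 0.09 L = 0.04275 mol
V_NaOH = 0.04275 mol ÷ 0.494 M = 0.08654 L = 86.5 mL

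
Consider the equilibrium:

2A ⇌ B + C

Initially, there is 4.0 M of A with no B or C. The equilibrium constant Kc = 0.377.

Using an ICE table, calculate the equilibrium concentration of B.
[B] = 1.102 M

ICE: [A] = 4.0 − 2x, [B] = [C] = x.
Kc = x²/(4.0 − 2x)² = 0.377 ⇒ √Kc = x/(4.0 − 2x).
x = √0.377·4.0/(1 + 2√0.377) = 0.614·4.0/2.228 = 1.1023.
[B] = x = 1.102 M.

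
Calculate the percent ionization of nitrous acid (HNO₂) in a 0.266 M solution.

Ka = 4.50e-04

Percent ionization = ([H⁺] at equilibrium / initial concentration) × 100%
Percent ionization = 4.03%

Let x = [H⁺]. Ka = x²/(C - x) ⇒ x² + (4.50e-04)x - (4.50e-04)(0.266) = 0. x = 1.0718e-02. Percent = (1.0718e-02/0.266) × 100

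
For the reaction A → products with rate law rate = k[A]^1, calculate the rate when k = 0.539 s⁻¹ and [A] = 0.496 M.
0.2673 M/s

rate = k·[A]^1 = 0.539·(0.496)^1 = 0.539·0.496 = 0.2673 M/s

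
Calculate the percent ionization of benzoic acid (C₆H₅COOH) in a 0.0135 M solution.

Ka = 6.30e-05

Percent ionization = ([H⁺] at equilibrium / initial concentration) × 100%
Percent ionization = 6.6%

Let x = [H⁺]. Ka = x²/(C - x) ⇒ x² + (6.30e-05)x - (6.30e-05)(0.0135) = 0. x = 8.9126e-04. Percent = (8.9126e-04/0.0135) × 100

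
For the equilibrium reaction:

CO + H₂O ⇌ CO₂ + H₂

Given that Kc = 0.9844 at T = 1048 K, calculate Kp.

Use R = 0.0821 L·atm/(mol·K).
K_p = 0.9844

Δn = (moles gaseous products) − (moles gaseous reactants) = 0
T = 1048 K; RT = 0.0821 × 1048 = 86.0408
Kp = Kc·(RT)^Δn = 0.9844 × (86.0408)^0 = 0.9844 × 1 = 0.9844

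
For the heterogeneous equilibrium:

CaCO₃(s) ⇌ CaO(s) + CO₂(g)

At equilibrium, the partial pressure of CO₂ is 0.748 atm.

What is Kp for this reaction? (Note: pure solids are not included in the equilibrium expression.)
K_p = 0.748

Solids (CaCO₃, CaO) have activity 1 and are excluded.
Kp = P(CO₂) = 0.748.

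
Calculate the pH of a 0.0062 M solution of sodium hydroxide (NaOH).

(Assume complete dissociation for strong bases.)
pH = 11.79

[OH⁻] = 0.0062 M for strong base. pOH = -log[OH⁻] = 2.21, pH = 14 - pOH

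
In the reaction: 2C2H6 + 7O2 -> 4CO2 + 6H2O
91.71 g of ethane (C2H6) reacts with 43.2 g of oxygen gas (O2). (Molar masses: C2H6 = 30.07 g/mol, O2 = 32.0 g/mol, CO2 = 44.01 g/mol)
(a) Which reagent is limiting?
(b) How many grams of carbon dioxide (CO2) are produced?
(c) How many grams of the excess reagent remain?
(a) O2, (b) 33.95 g, (c) 80.11 g

Moles of C2H6 = 91.71 g ÷ 30.07 g/mol = 3.04988 mol
Moles of O2 = 43.2 g ÷ 32.0 g/mol = 1.35 mol
Moles ÷ coefficient: C2H6: 3.04988/2 = 1.525, O2: 1.35/7 = 0.1929
(a) O2 has the smaller value, so O2 is the limiting reagent.
(b) Moles of CO2 = 1.35 mol O2 × (4/7) = 0.771429 mol; mass = 0.771429 mol × 44.01 g/mol = 33.95 g
(c) C2H6 consumed = 1.35 × (2/7) = 0.385714 mol; remaining = 3.04988 − 0.385714 = 2.66417 mol; mass = 2.66417 mol × 30.07 g/mol = 80.11 g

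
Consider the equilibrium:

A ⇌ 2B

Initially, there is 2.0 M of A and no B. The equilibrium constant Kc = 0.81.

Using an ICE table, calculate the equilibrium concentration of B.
[B] = 1.086 M

ICE: [A] = 2.0 − x, [B] = 2x.
Kc = (2x)²/(2.0 − x) = 0.81 ⇒ 4x² + 0.81x − 1.62 = 0.
x = (−0.81 + √(0.81² + 4·4·1.62))/(2·4) = (−0.81 + √26.576)/8 = 0.54315.
[B] = 2x = 1.086 M.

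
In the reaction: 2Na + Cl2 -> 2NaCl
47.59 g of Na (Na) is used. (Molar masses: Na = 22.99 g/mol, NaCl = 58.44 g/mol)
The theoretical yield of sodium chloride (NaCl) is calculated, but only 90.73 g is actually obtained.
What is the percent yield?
Moles of Na = 47.59 g ÷ 22.99 g/mol = 2.07003 mol
Mole ratio: 2 mol NaCl / 2 mol Na
Moles of NaCl = 2.07003 × (2/2) = 2.07003 mol
Theoretical yield = 2.07003 mol × 58.44 g/mol = 120.97 g
Actual yield = 90.73 g
Percent yield = (90.73 / 120.97) × 100% = 75.0%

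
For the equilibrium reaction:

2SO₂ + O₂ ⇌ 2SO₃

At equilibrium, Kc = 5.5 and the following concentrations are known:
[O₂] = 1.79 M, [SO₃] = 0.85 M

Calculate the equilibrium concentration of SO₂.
[SO₂] = 0.2709 M

Kc = ([SO₃]^2) / ([SO₂]^2 × [O₂]) = 5.5
[SO₂]^2 = (product terms)/(Kc · other reactant terms) = 0.7225 / (5.5 · 1.79) = 0.073388
[SO₂] = (0.073388)^(1/2) = 0.2709 M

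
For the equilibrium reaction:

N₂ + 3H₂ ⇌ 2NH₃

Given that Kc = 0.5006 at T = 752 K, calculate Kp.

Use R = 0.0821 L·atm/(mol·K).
K_p = 1.31e-04

Δn = (moles gaseous products) − (moles gaseous reactants) = -2
T = 752 K; RT = 0.0821 × 752 = 61.7392
Kp = Kc·(RT)^Δn = 0.5006 × (61.7392)^-2 = 0.5006 × 0.000262348 = 1.31e-04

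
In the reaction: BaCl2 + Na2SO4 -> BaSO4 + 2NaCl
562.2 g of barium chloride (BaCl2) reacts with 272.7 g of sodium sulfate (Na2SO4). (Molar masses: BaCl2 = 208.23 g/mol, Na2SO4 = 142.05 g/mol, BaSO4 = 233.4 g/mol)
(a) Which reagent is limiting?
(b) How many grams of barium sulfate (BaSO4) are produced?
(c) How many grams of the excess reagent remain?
(a) Na2SO4, (b) 448.1 g, (c) 162.5 g

Moles of BaCl2 = 562.2 g ÷ 208.23 g/mol = 2.6999 mol
Moles of Na2SO4 = 272.7 g ÷ 142.05 g/mol = 1.91975 mol
Moles ÷ coefficient: BaCl2: 2.6999/1 = 2.7, Na2SO4: 1.91975/1 = 1.92
(a) Na2SO4 has the smaller value, so Na2SO4 is the limiting reagent.
(b) Moles of BaSO4 = 1.91975 mol Na2SO4 × (1/1) = 1.91975 mol; mass = 1.91975 mol × 233.4 g/mol = 448.1 g
(c) BaCl2 consumed = 1.91975 × (1/1) = 1.91975 mol; remaining = 2.6999 − 1.91975 = 0.780153 mol; mass = 0.780153 mol × 208.23 g/mol = 162.5 g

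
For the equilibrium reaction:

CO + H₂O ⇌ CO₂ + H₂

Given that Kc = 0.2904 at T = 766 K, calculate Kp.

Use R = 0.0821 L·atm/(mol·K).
K_p = 0.2904

Δn = (moles gaseous products) − (moles gaseous reactants) = 0
T = 766 K; RT = 0.0821 × 766 = 62.8886
Kp = Kc·(RT)^Δn = 0.2904 × (62.8886)^0 = 0.2904 × 1 = 0.2904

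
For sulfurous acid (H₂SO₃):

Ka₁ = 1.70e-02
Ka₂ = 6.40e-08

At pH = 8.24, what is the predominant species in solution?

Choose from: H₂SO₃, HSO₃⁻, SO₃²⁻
SO₃²⁻

pKa1 = 1.77, pKa2 = 7.19. Each pKa is the crossover between adjacent species; pH = 8.24 lies in the region where SO₃²⁻ predominates.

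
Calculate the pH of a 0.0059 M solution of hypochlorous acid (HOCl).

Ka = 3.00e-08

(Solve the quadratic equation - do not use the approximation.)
pH = 4.88

x² + Ka×x - Ka×C = 0. Using quadratic formula: [H⁺] = 1.3289e-05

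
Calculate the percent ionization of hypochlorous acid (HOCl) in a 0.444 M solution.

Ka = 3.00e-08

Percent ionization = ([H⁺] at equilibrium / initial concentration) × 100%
Percent ionization = 0.026%

Let x = [H⁺]. Ka = x²/(C - x) ⇒ x² + (3.00e-08)x - (3.00e-08)(0.444) = 0. x = 1.1540e-04. Percent = (1.1540e-04/0.444) × 100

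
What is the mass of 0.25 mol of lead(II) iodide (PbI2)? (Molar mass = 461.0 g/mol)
Mass = 0.25 mol × 461.0 g/mol = 115.2 g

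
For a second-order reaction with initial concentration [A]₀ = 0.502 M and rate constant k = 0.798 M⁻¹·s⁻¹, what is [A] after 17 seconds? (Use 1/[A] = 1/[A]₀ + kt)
0.0643 M

1/[A] = 1/[A]₀ + k·t = 1/0.502 + (0.798)·(17) = 1.9920 + 13.5660 = 15.5580
[A] = 1/15.5580 = 0.0643 M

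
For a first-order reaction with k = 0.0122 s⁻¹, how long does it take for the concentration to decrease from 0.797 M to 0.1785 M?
122.64 s

From ln[A] = ln[A]₀ - k·t: t = ln([A]₀/[A])/k = ln(0.797/0.1785)/0.0122 = ln(4.4650)/0.0122 = 1.4963/0.0122 = 122.64 s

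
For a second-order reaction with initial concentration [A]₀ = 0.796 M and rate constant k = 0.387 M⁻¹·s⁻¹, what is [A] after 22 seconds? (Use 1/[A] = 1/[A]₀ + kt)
0.1024 M

1/[A] = 1/[A]₀ + k·t = 1/0.796 + (0.387)·(22) = 1.2563 + 8.5140 = 9.7703
[A] = 1/9.7703 = 0.1024 M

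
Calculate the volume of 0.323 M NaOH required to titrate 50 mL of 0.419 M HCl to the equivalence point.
V_{base} = 64.9 mL

At equivalence: moles acid = moles base.
moles HCl = 0.419 M × 0.05 L = 0.02095 mol
V_NaOH = 0.02095 mol ÷ 0.323 M = 0.06486 L = 64.9 mL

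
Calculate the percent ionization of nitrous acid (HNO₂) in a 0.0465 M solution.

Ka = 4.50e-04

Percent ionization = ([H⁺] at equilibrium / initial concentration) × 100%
Percent ionization = 9.37%

Let x = [H⁺]. Ka = x²/(C - x) ⇒ x² + (4.50e-04)x - (4.50e-04)(0.0465) = 0. x = 4.3549e-03. Percent = (4.3549e-03/0.0465) × 100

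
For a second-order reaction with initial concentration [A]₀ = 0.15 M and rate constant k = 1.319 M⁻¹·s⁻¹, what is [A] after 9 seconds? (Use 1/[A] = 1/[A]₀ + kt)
0.0539 M

1/[A] = 1/[A]₀ + k·t = 1/0.15 + (1.319)·(9) = 6.6667 + 11.8710 = 18.5377
[A] = 1/18.5377 = 0.0539 M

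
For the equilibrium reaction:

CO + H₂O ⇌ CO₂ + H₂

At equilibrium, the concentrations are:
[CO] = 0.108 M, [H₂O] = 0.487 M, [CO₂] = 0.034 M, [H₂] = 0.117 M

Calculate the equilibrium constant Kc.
K_c = 0.0756

Kc = ([CO₂] × [H₂]) / ([CO] × [H₂O])
   = ((0.034)·(0.117)) / ((0.108)·(0.487))
   = 0.003978 / 0.052596 = 0.0756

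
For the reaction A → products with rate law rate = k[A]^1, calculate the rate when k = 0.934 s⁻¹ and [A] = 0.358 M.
0.3344 M/s

rate = k·[A]^1 = 0.934·(0.358)^1 = 0.934·0.358 = 0.3344 M/s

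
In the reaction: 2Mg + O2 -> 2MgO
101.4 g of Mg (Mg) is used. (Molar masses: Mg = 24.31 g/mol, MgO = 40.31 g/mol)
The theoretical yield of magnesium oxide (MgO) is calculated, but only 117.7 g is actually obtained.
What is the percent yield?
Moles of Mg = 101.4 g ÷ 24.31 g/mol = 4.17112 mol
Mole ratio: 2 mol MgO / 2 mol Mg
Moles of MgO = 4.17112 × (2/2) = 4.17112 mol
Theoretical yield = 4.17112 mol × 40.31 g/mol = 168.14 g
Actual yield = 117.7 g
Percent yield = (117.7 / 168.14) × 100% = 70.0%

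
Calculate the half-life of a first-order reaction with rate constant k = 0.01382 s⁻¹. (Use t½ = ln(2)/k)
50.16 s

t½ = ln(2)/k = 0.6931/0.01382 = 50.16 s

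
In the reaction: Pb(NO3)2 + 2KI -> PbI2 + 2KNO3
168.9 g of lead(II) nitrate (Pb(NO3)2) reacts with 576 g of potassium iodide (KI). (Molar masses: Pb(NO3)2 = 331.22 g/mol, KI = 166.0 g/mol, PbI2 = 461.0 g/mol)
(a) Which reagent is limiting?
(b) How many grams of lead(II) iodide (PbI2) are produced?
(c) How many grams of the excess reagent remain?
(a) Pb(NO3)2, (b) 235.1 g, (c) 406.7 g

Moles of Pb(NO3)2 = 168.9 g ÷ 331.22 g/mol = 0.509933 mol
Moles of KI = 576 g ÷ 166.0 g/mol = 3.46988 mol
Moles ÷ coefficient: Pb(NO3)2: 0.509933/1 = 0.5099, KI: 3.46988/2 = 1.735
(a) Pb(NO3)2 has the smaller value, so Pb(NO3)2 is the limiting reagent.
(b) Moles of PbI2 = 0.509933 mol Pb(NO3)2 × (1/1) = 0.509933 mol; mass = 0.509933 mol × 461.0 g/mol = 235.1 g
(c) KI consumed = 0.509933 × (2/1) = 1.01987 mol; remaining = 3.46988 − 1.01987 = 2.45001 mol; mass = 2.45001 mol × 166.0 g/mol = 406.7 g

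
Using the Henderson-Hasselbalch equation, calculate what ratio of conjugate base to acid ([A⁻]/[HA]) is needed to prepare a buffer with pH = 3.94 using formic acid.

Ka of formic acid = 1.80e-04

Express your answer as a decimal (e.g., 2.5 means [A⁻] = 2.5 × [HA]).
[A⁻]/[HA] = 1.568

pKa = −log(1.80e-04) = 3.7447. pH = pKa + log([A⁻]/[HA]). 3.94 = 3.7447 + log(ratio). log(ratio) = 3.94 − 3.7447 = 0.1953. ratio = 10^(0.1953) = 1.568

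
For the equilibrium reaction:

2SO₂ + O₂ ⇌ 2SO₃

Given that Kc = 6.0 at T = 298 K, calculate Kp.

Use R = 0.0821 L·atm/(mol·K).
K_p = 0.2452

Δn = (moles gaseous products) − (moles gaseous reactants) = -1
T = 298 K; RT = 0.0821 × 298 = 24.4658
Kp = Kc·(RT)^Δn = 6.0 × (24.4658)^-1 = 6.0 × 0.0408734 = 0.2452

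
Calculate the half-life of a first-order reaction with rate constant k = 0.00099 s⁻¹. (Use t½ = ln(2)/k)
700.15 s

t½ = ln(2)/k = 0.6931/0.00099 = 700.15 s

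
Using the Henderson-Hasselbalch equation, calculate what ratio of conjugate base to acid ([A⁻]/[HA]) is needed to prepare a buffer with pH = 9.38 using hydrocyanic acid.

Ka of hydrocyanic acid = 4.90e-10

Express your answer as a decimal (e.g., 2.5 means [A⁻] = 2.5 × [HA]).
[A⁻]/[HA] = 1.175

pKa = −log(4.90e-10) = 9.3098. pH = pKa + log([A⁻]/[HA]). 9.38 = 9.3098 + log(ratio). log(ratio) = 9.38 − 9.3098 = 0.0702. ratio = 10^(0.0702) = 1.175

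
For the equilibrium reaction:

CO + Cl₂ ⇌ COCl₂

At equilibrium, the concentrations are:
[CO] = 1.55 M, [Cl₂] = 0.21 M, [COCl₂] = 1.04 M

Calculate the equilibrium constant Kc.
K_c = 3.1951

Kc = ([COCl₂]) / ([CO] × [Cl₂])
   = ((1.04)) / ((1.55)·(0.21))
   = 1.04 / 0.3255 = 3.1951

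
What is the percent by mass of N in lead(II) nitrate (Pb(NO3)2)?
Mass of N in formula = 14.01 × 2 = 28.02 g/mol
Molar mass = 331.22 g/mol
% N = (28.02/331.22) × 100% = 8.46%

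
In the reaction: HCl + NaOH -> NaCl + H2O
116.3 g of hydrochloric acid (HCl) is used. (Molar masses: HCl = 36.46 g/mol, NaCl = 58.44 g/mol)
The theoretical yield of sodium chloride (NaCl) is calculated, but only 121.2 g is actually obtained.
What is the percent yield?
Moles of HCl = 116.3 g ÷ 36.46 g/mol = 3.1898 mol
Mole ratio: 1 mol NaCl / 1 mol HCl
Moles of NaCl = 3.1898 × (1/1) = 3.1898 mol
Theoretical yield = 3.1898 mol × 58.44 g/mol = 186.41 g
Actual yield = 121.2 g
Percent yield = (121.2 / 186.41) × 100% = 65.0%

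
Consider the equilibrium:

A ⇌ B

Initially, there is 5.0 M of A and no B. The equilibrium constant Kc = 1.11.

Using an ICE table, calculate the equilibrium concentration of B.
[B] = 2.630 M

ICE: [A] = 5.0 − x, [B] = x.
Kc = x/(5.0 − x) = 1.11 ⇒ x = 1.11·5.0/(1 + 1.11) = 5.55/2.11 = 2.63.
[B] = x = 2.630 M.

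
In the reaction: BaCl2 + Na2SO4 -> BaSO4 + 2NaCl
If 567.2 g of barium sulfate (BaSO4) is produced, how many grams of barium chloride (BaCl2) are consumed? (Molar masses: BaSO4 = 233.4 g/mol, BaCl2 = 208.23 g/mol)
Moles of BaSO4 = 567.2 g ÷ 233.4 g/mol = 2.43016 mol
Mole ratio: 1 mol BaCl2 / 1 mol BaSO4
Moles of BaCl2 = 2.43016 × (1/1) = 2.43016 mol
Mass of BaCl2 = 2.43016 mol × 208.23 g/mol = 506 g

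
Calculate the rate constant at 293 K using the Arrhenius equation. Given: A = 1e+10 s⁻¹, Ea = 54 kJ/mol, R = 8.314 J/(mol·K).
2.36e+00 s⁻¹

k = A·exp(-Ea/(R·T)) = 1e+10·exp(-54000/(8.314·293)) = 1e+10·exp(-22.1675) = 1e+10·2.3593e-10 = 2.36e+00 s⁻¹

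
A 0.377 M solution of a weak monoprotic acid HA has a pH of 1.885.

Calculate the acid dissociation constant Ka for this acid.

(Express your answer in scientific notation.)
K_a = 4.67e-04

[H⁺] = 10^(−pH) = 10^(−1.885) = 1.303e-02 M. For HA ⇌ H⁺ + A⁻, Ka = x²/(C − x) = (1.303e-02)²/(0.377 − 1.303e-02) = 4.67e-04.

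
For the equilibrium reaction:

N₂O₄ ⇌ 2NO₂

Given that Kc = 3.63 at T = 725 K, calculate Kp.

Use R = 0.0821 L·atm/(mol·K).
K_p = 216.0667

Δn = (moles gaseous products) − (moles gaseous reactants) = 1
T = 725 K; RT = 0.0821 × 725 = 59.5225
Kp = Kc·(RT)^Δn = 3.63 × (59.5225)^1 = 3.63 × 59.5225 = 216.0667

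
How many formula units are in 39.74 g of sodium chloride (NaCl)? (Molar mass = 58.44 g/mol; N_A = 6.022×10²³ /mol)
Moles = 39.74 g ÷ 58.44 g/mol = 0.680014 mol
Formula units = 0.680014 mol × 6.022×10²³ /mol = 4.095e+23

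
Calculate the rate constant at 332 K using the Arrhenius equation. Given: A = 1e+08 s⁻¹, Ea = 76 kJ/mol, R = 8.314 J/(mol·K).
1.10e-04 s⁻¹

k = A·exp(-Ea/(R·T)) = 1e+08·exp(-76000/(8.314·332)) = 1e+08·exp(-27.5338) = 1e+08·1.1022e-12 = 1.10e-04 s⁻¹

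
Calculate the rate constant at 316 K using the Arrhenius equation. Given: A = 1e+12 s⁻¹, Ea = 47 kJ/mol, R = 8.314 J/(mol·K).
1.70e+04 s⁻¹

k = A·exp(-Ea/(R·T)) = 1e+12·exp(-47000/(8.314·316)) = 1e+12·exp(-17.8896) = 1e+12·1.7008e-08 = 1.70e+04 s⁻¹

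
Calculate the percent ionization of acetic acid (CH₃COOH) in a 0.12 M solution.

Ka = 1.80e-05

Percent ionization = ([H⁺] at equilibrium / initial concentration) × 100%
Percent ionization = 1.22%

Let x = [H⁺]. Ka = x²/(C - x) ⇒ x² + (1.80e-05)x - (1.80e-05)(0.12) = 0. x = 1.4607e-03. Percent = (1.4607e-03/0.12) × 100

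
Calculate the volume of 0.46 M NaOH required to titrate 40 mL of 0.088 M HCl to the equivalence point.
V_{base} = 7.7 mL

At equivalence: moles acid = moles base.
moles HCl = 0.088 M × 0.04 L = 0.00352 mol
V_NaOH = 0.00352 mol ÷ 0.46 M = 0.007652 L = 7.7 mL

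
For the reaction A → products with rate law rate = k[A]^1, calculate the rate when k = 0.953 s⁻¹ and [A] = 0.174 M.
0.1658 M/s

rate = k·[A]^1 = 0.953·(0.174)^1 = 0.953·0.174 = 0.1658 M/s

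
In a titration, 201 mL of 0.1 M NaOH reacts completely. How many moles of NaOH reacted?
Moles = Molarity × Volume (L)
Moles = 0.1 M × 0.201 L = 0.0201 mol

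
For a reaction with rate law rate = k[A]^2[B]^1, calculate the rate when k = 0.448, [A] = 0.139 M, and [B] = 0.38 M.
0.003289 M/s

rate = k·[A]^2·[B]^1 = 0.448·(0.139)^2·(0.38)^1 = 0.448·0.019321·0.38 = 0.003289 M/s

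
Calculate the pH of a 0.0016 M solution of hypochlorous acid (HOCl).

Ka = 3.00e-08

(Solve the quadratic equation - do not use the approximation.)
pH = 5.16

x² + Ka×x - Ka×C = 0. Using quadratic formula: [H⁺] = 6.9132e-06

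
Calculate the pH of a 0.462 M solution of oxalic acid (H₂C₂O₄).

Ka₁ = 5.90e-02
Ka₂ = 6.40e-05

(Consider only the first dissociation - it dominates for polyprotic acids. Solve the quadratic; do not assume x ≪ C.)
pH = 0.86

x² + Ka₁·x − Ka₁·C = 0 with Ka₁ = 5.90e-02, C = 0.462.
x = (−Ka₁ + √(Ka₁² + 4·Ka₁·C))/2 = 1.3821e-01 M, so pH = 0.86.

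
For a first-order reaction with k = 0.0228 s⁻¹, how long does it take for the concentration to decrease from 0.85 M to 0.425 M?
30.40 s

From ln[A] = ln[A]₀ - k·t: t = ln([A]₀/[A])/k = ln(0.85/0.425)/0.0228 = ln(2.0000)/0.0228 = 0.6931/0.0228 = 30.40 s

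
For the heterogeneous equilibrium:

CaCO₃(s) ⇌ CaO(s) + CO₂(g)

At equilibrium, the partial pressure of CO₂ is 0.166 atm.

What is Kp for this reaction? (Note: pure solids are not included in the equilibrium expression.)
K_p = 0.166

Solids (CaCO₃, CaO) have activity 1 and are excluded.
Kp = P(CO₂) = 0.166.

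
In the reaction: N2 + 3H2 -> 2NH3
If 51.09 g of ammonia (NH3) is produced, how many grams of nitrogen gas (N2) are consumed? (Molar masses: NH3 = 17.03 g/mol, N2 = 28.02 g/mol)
Moles of NH3 = 51.09 g ÷ 17.03 g/mol = 3 mol
Mole ratio: 1 mol N2 / 2 mol NH3
Moles of N2 = 3 × (1/2) = 1.5 mol
Mass of N2 = 1.5 mol × 28.02 g/mol = 42.03 g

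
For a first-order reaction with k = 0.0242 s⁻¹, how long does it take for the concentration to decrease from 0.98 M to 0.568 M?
22.54 s

From ln[A] = ln[A]₀ - k·t: t = ln([A]₀/[A])/k = ln(0.98/0.568)/0.0242 = ln(1.7254)/0.0242 = 0.5454/0.0242 = 22.54 s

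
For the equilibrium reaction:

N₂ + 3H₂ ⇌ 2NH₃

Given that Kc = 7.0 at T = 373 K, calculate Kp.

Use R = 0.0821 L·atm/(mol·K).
K_p = 0.0075

Δn = (moles gaseous products) − (moles gaseous reactants) = -2
T = 373 K; RT = 0.0821 × 373 = 30.6233
Kp = Kc·(RT)^Δn = 7.0 × (30.6233)^-2 = 7.0 × 0.00106634 = 0.0075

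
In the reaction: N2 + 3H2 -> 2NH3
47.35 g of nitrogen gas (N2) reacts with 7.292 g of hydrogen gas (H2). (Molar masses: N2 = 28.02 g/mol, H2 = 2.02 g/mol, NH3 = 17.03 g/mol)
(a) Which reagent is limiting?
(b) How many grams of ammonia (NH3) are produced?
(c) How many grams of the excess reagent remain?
(a) H2, (b) 40.98 g, (c) 13.63 g

Moles of N2 = 47.35 g ÷ 28.02 g/mol = 1.68986 mol
Moles of H2 = 7.292 g ÷ 2.02 g/mol = 3.6099 mol
Moles ÷ coefficient: N2: 1.68986/1 = 1.69, H2: 3.6099/3 = 1.203
(a) H2 has the smaller value, so H2 is the limiting reagent.
(b) Moles of NH3 = 3.6099 mol H2 × (2/3) = 2.4066 mol; mass = 2.4066 mol × 17.03 g/mol = 40.98 g
(c) N2 consumed = 3.6099 × (1/3) = 1.2033 mol; remaining = 1.68986 − 1.2033 = 0.486564 mol; mass = 0.486564 mol × 28.02 g/mol = 13.63 g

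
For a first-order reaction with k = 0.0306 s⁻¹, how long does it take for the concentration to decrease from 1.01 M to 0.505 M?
22.65 s

From ln[A] = ln[A]₀ - k·t: t = ln([A]₀/[A])/k = ln(1.01/0.505)/0.0306 = ln(2.0000)/0.0306 = 0.6931/0.0306 = 22.65 s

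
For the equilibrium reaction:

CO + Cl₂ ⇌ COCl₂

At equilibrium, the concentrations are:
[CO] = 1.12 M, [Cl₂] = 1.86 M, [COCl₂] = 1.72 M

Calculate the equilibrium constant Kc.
K_c = 0.8257

Kc = ([COCl₂]) / ([CO] × [Cl₂])
   = ((1.72)) / ((1.12)·(1.86))
   = 1.72 / 2.0832 = 0.8257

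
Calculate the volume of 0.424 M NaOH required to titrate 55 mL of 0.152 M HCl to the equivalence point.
V_{base} = 19.7 mL

At equivalence: moles acid = moles base.
moles HCl = 0.152 M × 0.055 L = 0.00836 mol
V_NaOH = 0.00836 mol ÷ 0.424 M = 0.01972 L = 19.7 mL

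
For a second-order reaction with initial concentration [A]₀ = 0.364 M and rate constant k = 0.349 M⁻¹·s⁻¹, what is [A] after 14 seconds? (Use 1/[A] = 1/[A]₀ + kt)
0.1310 M

1/[A] = 1/[A]₀ + k·t = 1/0.364 + (0.349)·(14) = 2.7473 + 4.8860 = 7.6333
[A] = 1/7.6333 = 0.1310 M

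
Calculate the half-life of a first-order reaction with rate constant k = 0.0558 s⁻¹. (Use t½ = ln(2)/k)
12.42 s

t½ = ln(2)/k = 0.6931/0.0558 = 12.42 s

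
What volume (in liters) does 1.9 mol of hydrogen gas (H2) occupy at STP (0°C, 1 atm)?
At STP, 1 mol of gas occupies 22.4 L
Volume = 1.9 mol × 22.4 L/mol = 42.56 L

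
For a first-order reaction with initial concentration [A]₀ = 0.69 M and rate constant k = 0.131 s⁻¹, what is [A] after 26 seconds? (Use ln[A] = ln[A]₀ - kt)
0.0229 M

ln[A] = ln[A]₀ - k·t = ln(0.69) - (0.131)·(26) = -0.3711 - 3.4060 = -3.7771
[A] = e^(-3.7771) = 0.0229 M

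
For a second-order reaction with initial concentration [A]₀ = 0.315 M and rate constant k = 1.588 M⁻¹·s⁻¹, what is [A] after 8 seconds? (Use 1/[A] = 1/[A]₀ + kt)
0.0630 M

1/[A] = 1/[A]₀ + k·t = 1/0.315 + (1.588)·(8) = 3.1746 + 12.7040 = 15.8786
[A] = 1/15.8786 = 0.0630 M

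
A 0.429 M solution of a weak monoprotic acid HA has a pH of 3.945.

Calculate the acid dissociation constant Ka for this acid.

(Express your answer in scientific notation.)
K_a = 3.00e-08

[H⁺] = 10^(−pH) = 10^(−3.945) = 1.135e-04 M. For HA ⇌ H⁺ + A⁻, Ka = x²/(C − x) = (1.135e-04)²/(0.429 − 1.135e-04) = 3.00e-08.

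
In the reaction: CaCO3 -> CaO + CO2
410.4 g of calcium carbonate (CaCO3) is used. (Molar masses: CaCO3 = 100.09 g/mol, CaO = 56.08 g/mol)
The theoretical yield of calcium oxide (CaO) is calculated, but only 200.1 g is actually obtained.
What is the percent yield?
Moles of CaCO3 = 410.4 g ÷ 100.09 g/mol = 4.10031 mol
Mole ratio: 1 mol CaO / 1 mol CaCO3
Moles of CaO = 4.10031 × (1/1) = 4.10031 mol
Theoretical yield = 4.10031 mol × 56.08 g/mol = 229.95 g
Actual yield = 200.1 g
Percent yield = (200.1 / 229.95) × 100% = 87.0%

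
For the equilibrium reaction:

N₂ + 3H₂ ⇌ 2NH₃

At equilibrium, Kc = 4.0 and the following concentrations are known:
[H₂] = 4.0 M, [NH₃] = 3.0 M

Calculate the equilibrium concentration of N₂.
[N₂] = 0.0352 M

Kc = ([NH₃]^2) / ([N₂] × [H₂]^3) = 4.0
[N₂]^1 = (product terms)/(Kc · other reactant terms) = 9 / (4.0 · 64) = 0.035156
[N₂] = 0.0352 M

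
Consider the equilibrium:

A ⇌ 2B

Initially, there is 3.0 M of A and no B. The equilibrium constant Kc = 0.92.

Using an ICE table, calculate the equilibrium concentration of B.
[B] = 1.447 M

ICE: [A] = 3.0 − x, [B] = 2x.
Kc = (2x)²/(3.0 − x) = 0.92 ⇒ 4x² + 0.92x − 2.76 = 0.
x = (−0.92 + √(0.92² + 4·4·2.76))/(2·4) = (−0.92 + √45.006)/8 = 0.72359.
[B] = 2x = 1.447 M.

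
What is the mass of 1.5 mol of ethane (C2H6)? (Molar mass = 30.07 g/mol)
Mass = 1.5 mol × 30.07 g/mol = 45.11 g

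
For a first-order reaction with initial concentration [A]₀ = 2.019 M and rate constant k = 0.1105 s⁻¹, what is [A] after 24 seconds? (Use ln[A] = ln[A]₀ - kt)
0.1424 M

ln[A] = ln[A]₀ - k·t = ln(2.019) - (0.1105)·(24) = 0.7026 - 2.6520 = -1.9494
[A] = e^(-1.9494) = 0.1424 M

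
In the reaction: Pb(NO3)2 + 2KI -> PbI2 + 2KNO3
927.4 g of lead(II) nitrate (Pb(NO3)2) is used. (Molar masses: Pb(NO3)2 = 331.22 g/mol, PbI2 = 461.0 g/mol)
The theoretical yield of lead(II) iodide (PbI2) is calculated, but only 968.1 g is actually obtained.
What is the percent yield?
Moles of Pb(NO3)2 = 927.4 g ÷ 331.22 g/mol = 2.79995 mol
Mole ratio: 1 mol PbI2 / 1 mol Pb(NO3)2
Moles of PbI2 = 2.79995 × (1/1) = 2.79995 mol
Theoretical yield = 2.79995 mol × 461.0 g/mol = 1290.8 g
Actual yield = 968.1 g
Percent yield = (968.1 / 1290.8) × 100% = 75.0%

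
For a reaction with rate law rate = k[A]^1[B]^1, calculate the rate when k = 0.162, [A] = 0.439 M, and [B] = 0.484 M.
0.03442 M/s

rate = k·[A]^1·[B]^1 = 0.162·(0.439)^1·(0.484)^1 = 0.162·0.439·0.484 = 0.03442 M/s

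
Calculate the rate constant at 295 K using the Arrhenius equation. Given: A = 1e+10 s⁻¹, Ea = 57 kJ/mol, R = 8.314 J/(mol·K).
8.07e-01 s⁻¹

k = A·exp(-Ea/(R·T)) = 1e+10·exp(-57000/(8.314·295)) = 1e+10·exp(-23.2404) = 1e+10·8.0694e-11 = 8.07e-01 s⁻¹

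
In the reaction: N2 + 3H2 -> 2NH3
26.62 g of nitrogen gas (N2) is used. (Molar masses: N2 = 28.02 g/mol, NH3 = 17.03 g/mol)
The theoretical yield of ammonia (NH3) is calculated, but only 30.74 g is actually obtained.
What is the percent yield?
Moles of N2 = 26.62 g ÷ 28.02 g/mol = 0.950036 mol
Mole ratio: 2 mol NH3 / 1 mol N2
Moles of NH3 = 0.950036 × (2/1) = 1.90007 mol
Theoretical yield = 1.90007 mol × 17.03 g/mol = 32.358 g
Actual yield = 30.74 g
Percent yield = (30.74 / 32.358) × 100% = 95.0%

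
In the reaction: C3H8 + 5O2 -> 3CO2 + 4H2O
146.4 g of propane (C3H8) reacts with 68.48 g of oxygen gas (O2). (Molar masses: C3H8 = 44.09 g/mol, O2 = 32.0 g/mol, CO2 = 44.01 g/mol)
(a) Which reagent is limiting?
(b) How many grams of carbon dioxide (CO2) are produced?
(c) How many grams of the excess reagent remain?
(a) O2, (b) 56.51 g, (c) 127.5 g

Moles of C3H8 = 146.4 g ÷ 44.09 g/mol = 3.32048 mol
Moles of O2 = 68.48 g ÷ 32.0 g/mol = 2.14 mol
Moles ÷ coefficient: C3H8: 3.32048/1 = 3.32, O2: 2.14/5 = 0.428
(a) O2 has the smaller value, so O2 is the limiting reagent.
(b) Moles of CO2 = 2.14 mol O2 × (3/5) = 1.284 mol; mass = 1.284 mol × 44.01 g/mol = 56.51 g
(c) C3H8 consumed = 2.14 × (1/5) = 0.428 mol; remaining = 3.32048 − 0.428 = 2.89248 mol; mass = 2.89248 mol × 44.09 g/mol = 127.5 g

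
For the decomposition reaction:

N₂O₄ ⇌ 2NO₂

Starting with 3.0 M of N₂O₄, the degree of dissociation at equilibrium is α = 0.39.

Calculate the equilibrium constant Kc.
K_c = 2.9921

x = α·[A]₀ = 0.39 × 3.0 = 1.17 M dissociated.
At eq: [N₂O₄] = 3.0 − 1.17 = 1.83 M; [NO₂] = 2x = 2.34 M.
Kc = [NO₂]²/[N₂O₄] = (2.34)²/1.83 = 2.992.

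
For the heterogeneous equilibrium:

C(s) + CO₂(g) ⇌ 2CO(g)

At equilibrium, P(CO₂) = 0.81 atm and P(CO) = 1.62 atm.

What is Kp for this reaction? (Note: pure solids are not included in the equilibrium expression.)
K_p = 3.240

Solid C is excluded.
Kp = P(CO)²/P(CO₂) = (1.62)²/0.81 = 2.624/0.81 = 3.240.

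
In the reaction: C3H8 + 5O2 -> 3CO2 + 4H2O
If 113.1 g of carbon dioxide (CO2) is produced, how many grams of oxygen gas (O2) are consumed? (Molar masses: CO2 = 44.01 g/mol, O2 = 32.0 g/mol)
Moles of CO2 = 113.1 g ÷ 44.01 g/mol = 2.56987 mol
Mole ratio: 5 mol O2 / 3 mol CO2
Moles of O2 = 2.56987 × (5/3) = 4.28312 mol
Mass of O2 = 4.28312 mol × 32.0 g/mol = 137.1 g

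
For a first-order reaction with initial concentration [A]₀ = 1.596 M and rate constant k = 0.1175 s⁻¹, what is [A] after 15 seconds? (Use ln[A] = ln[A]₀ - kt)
0.2739 M

ln[A] = ln[A]₀ - k·t = ln(1.596) - (0.1175)·(15) = 0.4675 - 1.7625 = -1.2950
[A] = e^(-1.2950) = 0.2739 M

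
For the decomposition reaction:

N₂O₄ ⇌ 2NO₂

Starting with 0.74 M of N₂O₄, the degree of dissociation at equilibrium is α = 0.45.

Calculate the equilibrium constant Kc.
K_c = 1.0898

x = α·[A]₀ = 0.45 × 0.74 = 0.333 M dissociated.
At eq: [N₂O₄] = 0.74 − 0.333 = 0.407 M; [NO₂] = 2x = 0.666 M.
Kc = [NO₂]²/[N₂O₄] = (0.666)²/0.407 = 1.09.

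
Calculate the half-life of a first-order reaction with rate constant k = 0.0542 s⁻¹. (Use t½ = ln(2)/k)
12.79 s

t½ = ln(2)/k = 0.6931/0.0542 = 12.79 s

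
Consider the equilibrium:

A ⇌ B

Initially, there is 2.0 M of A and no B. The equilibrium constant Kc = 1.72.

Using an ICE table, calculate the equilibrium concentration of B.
[B] = 1.265 M

ICE: [A] = 2.0 − x, [B] = x.
Kc = x/(2.0 − x) = 1.72 ⇒ x = 1.72·2.0/(1 + 1.72) = 3.44/2.72 = 1.265.
[B] = x = 1.265 M.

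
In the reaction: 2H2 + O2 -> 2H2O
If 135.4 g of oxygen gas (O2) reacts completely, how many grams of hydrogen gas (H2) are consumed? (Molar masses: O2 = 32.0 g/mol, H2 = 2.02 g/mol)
Moles of O2 = 135.4 g ÷ 32.0 g/mol = 4.23125 mol
Mole ratio: 2 mol H2 / 1 mol O2
Moles of H2 = 4.23125 × (2/1) = 8.4625 mol
Mass of H2 = 8.4625 mol × 2.02 g/mol = 17.09 g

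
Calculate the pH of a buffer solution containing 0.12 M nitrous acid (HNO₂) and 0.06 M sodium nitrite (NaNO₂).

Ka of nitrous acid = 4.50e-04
pH = 3.05

pKa = -log(4.50e-04) = 3.35. pH = pKa + log([A⁻]/[HA]) = 3.35 + log(0.06/0.12)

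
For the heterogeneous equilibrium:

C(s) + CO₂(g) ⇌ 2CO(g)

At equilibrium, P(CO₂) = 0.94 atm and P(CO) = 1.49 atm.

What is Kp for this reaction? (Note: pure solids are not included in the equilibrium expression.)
K_p = 2.362

Solid C is excluded.
Kp = P(CO)²/P(CO₂) = (1.49)²/0.94 = 2.22/0.94 = 2.362.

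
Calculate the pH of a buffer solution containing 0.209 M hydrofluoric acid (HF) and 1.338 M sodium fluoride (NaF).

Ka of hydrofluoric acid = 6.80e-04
pH = 3.97

pKa = -log(6.80e-04) = 3.17. pH = pKa + log([A⁻]/[HA]) = 3.17 + log(1.338/0.209)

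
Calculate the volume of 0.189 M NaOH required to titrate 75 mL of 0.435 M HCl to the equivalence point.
V_{base} = 172.6 mL

At equivalence: moles acid = moles base.
moles HCl = 0.435 M × 0.075 L = 0.032625 mol
V_NaOH = 0.032625 mol ÷ 0.189 M = 0.1726 L = 172.6 mL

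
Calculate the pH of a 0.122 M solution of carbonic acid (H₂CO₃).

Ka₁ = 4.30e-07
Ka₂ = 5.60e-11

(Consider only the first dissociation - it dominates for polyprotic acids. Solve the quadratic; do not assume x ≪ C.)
pH = 3.64

x² + Ka₁·x − Ka₁·C = 0 with Ka₁ = 4.30e-07, C = 0.122.
x = (−Ka₁ + √(Ka₁² + 4·Ka₁·C))/2 = 2.2883e-04 M, so pH = 3.64.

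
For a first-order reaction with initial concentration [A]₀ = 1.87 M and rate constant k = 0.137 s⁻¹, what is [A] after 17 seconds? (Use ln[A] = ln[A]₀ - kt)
0.1821 M

ln[A] = ln[A]₀ - k·t = ln(1.87) - (0.137)·(17) = 0.6259 - 2.3290 = -1.7031
[A] = e^(-1.7031) = 0.1821 M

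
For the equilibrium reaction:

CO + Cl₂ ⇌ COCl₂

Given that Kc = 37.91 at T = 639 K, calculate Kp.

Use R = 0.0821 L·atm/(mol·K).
K_p = 0.7226

Δn = (moles gaseous products) − (moles gaseous reactants) = -1
T = 639 K; RT = 0.0821 × 639 = 52.4619
Kp = Kc·(RT)^Δn = 37.91 × (52.4619)^-1 = 37.91 × 0.0190615 = 0.7226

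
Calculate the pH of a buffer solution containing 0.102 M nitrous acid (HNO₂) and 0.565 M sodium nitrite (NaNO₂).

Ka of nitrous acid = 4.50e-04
pH = 4.09

pKa = -log(4.50e-04) = 3.35. pH = pKa + log([A⁻]/[HA]) = 3.35 + log(0.565/0.102)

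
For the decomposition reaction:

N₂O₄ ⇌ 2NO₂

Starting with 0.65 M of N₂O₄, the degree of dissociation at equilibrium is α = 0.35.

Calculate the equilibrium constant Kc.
K_c = 0.4900

x = α·[A]₀ = 0.35 × 0.65 = 0.2275 M dissociated.
At eq: [N₂O₄] = 0.65 − 0.2275 = 0.4225 M; [NO₂] = 2x = 0.455 M.
Kc = [NO₂]²/[N₂O₄] = (0.455)²/0.4225 = 0.49.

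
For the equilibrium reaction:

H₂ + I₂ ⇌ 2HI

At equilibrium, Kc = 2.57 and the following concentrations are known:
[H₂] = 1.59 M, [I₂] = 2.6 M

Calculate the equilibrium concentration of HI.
[HI] = 3.2595 M

Kc = ([HI]^2) / ([H₂] × [I₂]) = 2.57
[HI]^2 = Kc · (reactant terms)/(other product terms) = 2.57 · 4.134 / 1 = 10.624
[HI] = (10.624)^(1/2) = 3.2595 M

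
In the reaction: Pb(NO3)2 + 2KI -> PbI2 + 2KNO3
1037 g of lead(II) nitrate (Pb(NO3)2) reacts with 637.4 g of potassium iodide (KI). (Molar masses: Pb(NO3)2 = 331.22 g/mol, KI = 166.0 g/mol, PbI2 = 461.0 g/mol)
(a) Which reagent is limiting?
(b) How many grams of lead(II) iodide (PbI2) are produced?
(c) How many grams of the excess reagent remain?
(a) KI, (b) 885.1 g, (c) 401.1 g

Moles of Pb(NO3)2 = 1037 g ÷ 331.22 g/mol = 3.13085 mol
Moles of KI = 637.4 g ÷ 166.0 g/mol = 3.83976 mol
Moles ÷ coefficient: Pb(NO3)2: 3.13085/1 = 3.131, KI: 3.83976/2 = 1.92
(a) KI has the smaller value, so KI is the limiting reagent.
(b) Moles of PbI2 = 3.83976 mol KI × (1/2) = 1.91988 mol; mass = 1.91988 mol × 461.0 g/mol = 885.1 g
(c) Pb(NO3)2 consumed = 3.83976 × (1/2) = 1.91988 mol; remaining = 3.13085 − 1.91988 = 1.21097 mol; mass = 1.21097 mol × 331.22 g/mol = 401.1 g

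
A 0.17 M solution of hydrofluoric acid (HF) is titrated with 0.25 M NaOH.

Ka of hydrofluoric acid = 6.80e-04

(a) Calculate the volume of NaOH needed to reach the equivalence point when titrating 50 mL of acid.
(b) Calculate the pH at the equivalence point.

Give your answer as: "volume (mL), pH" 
V = 34.0 mL, pH = 8.09

(a) At equivalence: moles acid = moles base.
moles acid = 0.17 × 0.05 = 0.0085 mol; V_NaOH = 0.0085/0.25 = 0.034 L = 34.0 mL.
(b) At equivalence, all acid → conjugate base A⁻ at [A⁻] = 0.0085/0.084 = 0.1012 M.
Kb = Kw/Ka = 1.0e-14/6.80e-04 = 1.471e-11; [OH⁻] = √(Kb·[A⁻]) = 1.220e-06; pOH = 5.91; pH = 14 − pOH = 8.09.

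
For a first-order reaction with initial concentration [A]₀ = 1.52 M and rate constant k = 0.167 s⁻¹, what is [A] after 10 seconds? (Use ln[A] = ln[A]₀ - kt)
0.2861 M

ln[A] = ln[A]₀ - k·t = ln(1.52) - (0.167)·(10) = 0.4187 - 1.6700 = -1.2513
[A] = e^(-1.2513) = 0.2861 M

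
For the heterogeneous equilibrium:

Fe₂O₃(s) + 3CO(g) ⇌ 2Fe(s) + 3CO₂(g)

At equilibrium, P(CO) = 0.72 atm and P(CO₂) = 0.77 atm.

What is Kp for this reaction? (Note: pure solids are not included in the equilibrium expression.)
K_p = 1.223

Solids (Fe₂O₃, Fe) are excluded.
Kp = P(CO₂)³/P(CO)³ = (0.77)³/(0.72)³ = 0.4565/0.3732 = 1.223.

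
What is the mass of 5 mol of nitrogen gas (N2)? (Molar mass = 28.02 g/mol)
Mass = 5 mol × 28.02 g/mol = 140.1 g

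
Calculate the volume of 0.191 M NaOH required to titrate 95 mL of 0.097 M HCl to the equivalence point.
V_{base} = 48.2 mL

At equivalence: moles acid = moles base.
moles HCl = 0.097 M × 0.095 L = 0.009215 mol
V_NaOH = 0.009215 mol ÷ 0.191 M = 0.04825 L = 48.2 mL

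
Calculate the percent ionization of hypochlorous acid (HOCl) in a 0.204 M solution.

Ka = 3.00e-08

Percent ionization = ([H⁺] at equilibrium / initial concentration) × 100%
Percent ionization = 0.0383%

Let x = [H⁺]. Ka = x²/(C - x) ⇒ x² + (3.00e-08)x - (3.00e-08)(0.204) = 0. x = 7.8215e-05. Percent = (7.8215e-05/0.204) × 100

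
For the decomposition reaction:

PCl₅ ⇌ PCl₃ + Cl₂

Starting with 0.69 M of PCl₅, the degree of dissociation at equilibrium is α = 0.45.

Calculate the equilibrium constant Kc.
K_c = 0.2540

x = α·[A]₀ = 0.45 × 0.69 = 0.3105 M dissociated.
At eq: [PCl₅] = 0.69 − 0.3105 = 0.3795 M; [PCl₃] = [Cl₂] = x = 0.3105 M.
Kc = [PCl₃][Cl₂]/[PCl₅] = (0.3105)²/0.3795 = 0.254.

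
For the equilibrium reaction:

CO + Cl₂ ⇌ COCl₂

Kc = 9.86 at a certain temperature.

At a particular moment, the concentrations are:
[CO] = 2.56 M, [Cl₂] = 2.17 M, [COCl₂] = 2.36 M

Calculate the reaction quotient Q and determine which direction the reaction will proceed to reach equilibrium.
Q = 0.425, Q < K, reaction proceeds forward (toward products)

Q = ([COCl₂]) / ([CO] × [Cl₂])
  = ((2.36)) / ((2.56)·(2.17)) = 2.36/5.5552 = 0.4248
Since Q = 0.4248 < Kc = 9.86, the reaction proceeds forward (toward products) to reach equilibrium.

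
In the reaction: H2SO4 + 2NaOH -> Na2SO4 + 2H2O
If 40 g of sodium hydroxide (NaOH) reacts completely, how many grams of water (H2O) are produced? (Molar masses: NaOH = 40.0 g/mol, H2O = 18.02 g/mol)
Moles of NaOH = 40 g ÷ 40.0 g/mol = 1 mol
Mole ratio: 2 mol H2O / 2 mol NaOH
Moles of H2O = 1 × (2/2) = 1 mol
Mass of H2O = 1 mol × 18.02 g/mol = 18.02 g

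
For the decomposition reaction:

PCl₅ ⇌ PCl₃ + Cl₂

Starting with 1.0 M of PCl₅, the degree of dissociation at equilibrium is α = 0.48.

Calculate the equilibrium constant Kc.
K_c = 0.4431

x = α·[A]₀ = 0.48 × 1.0 = 0.48 M dissociated.
At eq: [PCl₅] = 1.0 − 0.48 = 0.52 M; [PCl₃] = [Cl₂] = x = 0.48 M.
Kc = [PCl₃][Cl₂]/[PCl₅] = (0.48)²/0.52 = 0.4431.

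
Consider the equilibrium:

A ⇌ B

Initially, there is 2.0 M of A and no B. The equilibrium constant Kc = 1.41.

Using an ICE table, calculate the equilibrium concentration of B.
[B] = 1.170 M

ICE: [A] = 2.0 − x, [B] = x.
Kc = x/(2.0 − x) = 1.41 ⇒ x = 1.41·2.0/(1 + 1.41) = 2.82/2.41 = 1.17.
[B] = x = 1.170 M.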